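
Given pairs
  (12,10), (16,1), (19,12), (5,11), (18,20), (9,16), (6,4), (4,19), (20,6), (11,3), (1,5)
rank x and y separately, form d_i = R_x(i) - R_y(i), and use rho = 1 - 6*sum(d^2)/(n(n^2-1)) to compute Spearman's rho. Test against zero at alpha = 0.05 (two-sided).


Step 1: Rank x and y separately (midranks; no ties here).
rank(x): 12->7, 16->8, 19->10, 5->3, 18->9, 9->5, 6->4, 4->2, 20->11, 11->6, 1->1
rank(y): 10->6, 1->1, 12->8, 11->7, 20->11, 16->9, 4->3, 19->10, 6->5, 3->2, 5->4
Step 2: d_i = R_x(i) - R_y(i); compute d_i^2.
  (7-6)^2=1, (8-1)^2=49, (10-8)^2=4, (3-7)^2=16, (9-11)^2=4, (5-9)^2=16, (4-3)^2=1, (2-10)^2=64, (11-5)^2=36, (6-2)^2=16, (1-4)^2=9
sum(d^2) = 216.
Step 3: rho = 1 - 6*216 / (11*(11^2 - 1)) = 1 - 1296/1320 = 0.018182.
Step 4: Under H0, t = rho * sqrt((n-2)/(1-rho^2)) = 0.0546 ~ t(9).
Step 5: Two-sided p-value from the t-distribution with 9 df = 0.957685.
Step 6: alpha = 0.05. fail to reject H0.

rho = 0.0182, p = 0.957685, fail to reject H0 at alpha = 0.05.


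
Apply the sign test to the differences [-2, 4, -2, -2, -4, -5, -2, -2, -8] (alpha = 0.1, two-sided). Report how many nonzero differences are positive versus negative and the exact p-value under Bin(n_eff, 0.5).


Step 1: Discard zero differences. Original n = 9; n_eff = number of nonzero differences = 9.
Nonzero differences (with sign): -2, +4, -2, -2, -4, -5, -2, -2, -8
Step 2: Count signs: positive = 1, negative = 8.
Step 3: Under H0: P(positive) = 0.5, so the number of positives S ~ Bin(9, 0.5).
Step 4: Two-sided exact p-value = sum of Bin(9,0.5) probabilities at or below the observed probability = 0.039062.
Step 5: alpha = 0.1. reject H0.

n_eff = 9, pos = 1, neg = 8, p = 0.039062, reject H0.


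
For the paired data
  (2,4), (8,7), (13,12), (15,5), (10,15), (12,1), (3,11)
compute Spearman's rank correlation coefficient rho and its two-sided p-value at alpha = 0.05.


Step 1: Rank x and y separately (midranks; no ties here).
rank(x): 2->1, 8->3, 13->6, 15->7, 10->4, 12->5, 3->2
rank(y): 4->2, 7->4, 12->6, 5->3, 15->7, 1->1, 11->5
Step 2: d_i = R_x(i) - R_y(i); compute d_i^2.
  (1-2)^2=1, (3-4)^2=1, (6-6)^2=0, (7-3)^2=16, (4-7)^2=9, (5-1)^2=16, (2-5)^2=9
sum(d^2) = 52.
Step 3: rho = 1 - 6*52 / (7*(7^2 - 1)) = 1 - 312/336 = 0.071429.
Step 4: Under H0, t = rho * sqrt((n-2)/(1-rho^2)) = 0.1601 ~ t(5).
Step 5: Two-sided p-value from the t-distribution with 5 df = 0.879048.
Step 6: alpha = 0.05. fail to reject H0.

rho = 0.0714, p = 0.879048, fail to reject H0 at alpha = 0.05.


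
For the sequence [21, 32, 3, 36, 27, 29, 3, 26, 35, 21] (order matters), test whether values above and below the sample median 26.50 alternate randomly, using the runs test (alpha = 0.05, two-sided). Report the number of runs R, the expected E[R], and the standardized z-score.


Step 1: Compute median = 26.50; label A = above, B = below.
Labels in order: BABAAABBAB  (n_A = 5, n_B = 5)
Step 2: Count runs R = 7.
Step 3: Under H0 (random ordering), E[R] = 2*n_A*n_B/(n_A+n_B) + 1 = 2*5*5/10 + 1 = 6.0000.
        Var[R] = 2*n_A*n_B*(2*n_A*n_B - n_A - n_B) / ((n_A+n_B)^2 * (n_A+n_B-1)) = 2000/900 = 2.2222.
        SD[R] = 1.4907.
Step 4: Continuity-corrected z = (R - 0.5 - E[R]) / SD[R] = (7 - 0.5 - 6.0000) / 1.4907 = 0.3354.
Step 5: Two-sided p-value via normal approximation = 2*(1 - Phi(|z|)) = 0.737316.
Step 6: alpha = 0.05. fail to reject H0.

R = 7, z = 0.3354, p = 0.737316, fail to reject H0.


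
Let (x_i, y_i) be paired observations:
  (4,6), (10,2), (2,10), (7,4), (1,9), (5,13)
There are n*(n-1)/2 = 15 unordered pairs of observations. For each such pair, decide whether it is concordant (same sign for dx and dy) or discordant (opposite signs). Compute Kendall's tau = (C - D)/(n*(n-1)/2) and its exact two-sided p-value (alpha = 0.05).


Step 1: Enumerate the 15 unordered pairs (i,j) with i<j and classify each by sign(x_j-x_i) * sign(y_j-y_i).
  (1,2):dx=+6,dy=-4->D; (1,3):dx=-2,dy=+4->D; (1,4):dx=+3,dy=-2->D; (1,5):dx=-3,dy=+3->D
  (1,6):dx=+1,dy=+7->C; (2,3):dx=-8,dy=+8->D; (2,4):dx=-3,dy=+2->D; (2,5):dx=-9,dy=+7->D
  (2,6):dx=-5,dy=+11->D; (3,4):dx=+5,dy=-6->D; (3,5):dx=-1,dy=-1->C; (3,6):dx=+3,dy=+3->C
  (4,5):dx=-6,dy=+5->D; (4,6):dx=-2,dy=+9->D; (5,6):dx=+4,dy=+4->C
Step 2: C = 4, D = 11, total pairs = 15.
Step 3: tau = (C - D)/(n(n-1)/2) = (4 - 11)/15 = -0.466667.
Step 4: Exact two-sided p-value (enumerate n! = 720 permutations of y under H0): p = 0.272222.
Step 5: alpha = 0.05. fail to reject H0.

tau_b = -0.4667 (C=4, D=11), p = 0.272222, fail to reject H0.


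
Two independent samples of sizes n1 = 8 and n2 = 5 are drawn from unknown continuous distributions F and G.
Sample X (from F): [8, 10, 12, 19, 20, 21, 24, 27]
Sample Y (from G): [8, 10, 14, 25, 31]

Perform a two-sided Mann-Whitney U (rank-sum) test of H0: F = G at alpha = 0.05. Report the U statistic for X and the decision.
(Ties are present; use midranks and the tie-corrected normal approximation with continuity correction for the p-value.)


Step 1: Combine and sort all 13 observations; assign midranks.
sorted (value, group): (8,X), (8,Y), (10,X), (10,Y), (12,X), (14,Y), (19,X), (20,X), (21,X), (24,X), (25,Y), (27,X), (31,Y)
ranks: 8->1.5, 8->1.5, 10->3.5, 10->3.5, 12->5, 14->6, 19->7, 20->8, 21->9, 24->10, 25->11, 27->12, 31->13
Step 2: Rank sum for X: R1 = 1.5 + 3.5 + 5 + 7 + 8 + 9 + 10 + 12 = 56.
Step 3: U_X = R1 - n1(n1+1)/2 = 56 - 8*9/2 = 56 - 36 = 20.
       U_Y = n1*n2 - U_X = 40 - 20 = 20.
Step 4: Ties are present, so use the tie-corrected normal approximation (with continuity correction) for the p-value.
Step 5: p-value = 1.000000; compare to alpha = 0.05. fail to reject H0.

U_X = 20, p = 1.000000, fail to reject H0 at alpha = 0.05.


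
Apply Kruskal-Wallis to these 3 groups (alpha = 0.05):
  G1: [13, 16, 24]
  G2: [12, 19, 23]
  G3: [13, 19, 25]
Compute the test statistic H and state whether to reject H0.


Step 1: Combine all N = 9 observations and assign midranks.
sorted (value, group, rank): (12,G2,1), (13,G1,2.5), (13,G3,2.5), (16,G1,4), (19,G2,5.5), (19,G3,5.5), (23,G2,7), (24,G1,8), (25,G3,9)
Step 2: Sum ranks within each group.
R_1 = 14.5 (n_1 = 3)
R_2 = 13.5 (n_2 = 3)
R_3 = 17 (n_3 = 3)
Step 3: H = 12/(N(N+1)) * sum(R_i^2/n_i) - 3(N+1)
     = 12/(9*10) * (14.5^2/3 + 13.5^2/3 + 17^2/3) - 3*10
     = 0.133333 * 227.167 - 30
     = 0.288889.
Step 4: Ties present; correction factor C = 1 - 12/(9^3 - 9) = 0.983333. Corrected H = 0.288889 / 0.983333 = 0.293785.
Step 5: Under H0, H ~ chi^2(2); p-value = 0.863387.
Step 6: alpha = 0.05. fail to reject H0.

H = 0.2938, df = 2, p = 0.863387, fail to reject H0.


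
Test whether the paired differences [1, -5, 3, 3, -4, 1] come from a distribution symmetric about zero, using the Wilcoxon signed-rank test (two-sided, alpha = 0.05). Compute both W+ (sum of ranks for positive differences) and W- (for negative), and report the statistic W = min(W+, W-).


Step 1: Drop any zero differences (none here) and take |d_i|.
|d| = [1, 5, 3, 3, 4, 1]
Step 2: Midrank |d_i| (ties get averaged ranks).
ranks: |1|->1.5, |5|->6, |3|->3.5, |3|->3.5, |4|->5, |1|->1.5
Step 3: Attach original signs; sum ranks with positive sign and with negative sign.
W+ = 1.5 + 3.5 + 3.5 + 1.5 = 10
W- = 6 + 5 = 11
(Check: W+ + W- = 21 should equal n(n+1)/2 = 21.)
Step 4: Test statistic W = min(W+, W-) = 10.
Step 5: Ties in |d|, so use the tie-corrected normal approximation.
        E[W] = n(n+1)/4 = 6*7/4 = 10.5.
        Tie groups: |d|=1 (t=2), |d|=3 (t=2); sum(t^3 - t) = 12.
        Var[W] = n(n+1)(2n+1)/24 - sum(t^3-t)/48 = 546/24 - 12/48 = 22.5.
        z = (W - E[W]) / sqrt(Var[W]) = (10 - 10.5) / 4.7434 = -0.1054.
        Two-sided p = 2*Phi(z) = 0.916051.
Step 6: alpha = 0.05. fail to reject H0.

W+ = 10, W- = 11, W = min = 10, p = 0.916051, fail to reject H0.


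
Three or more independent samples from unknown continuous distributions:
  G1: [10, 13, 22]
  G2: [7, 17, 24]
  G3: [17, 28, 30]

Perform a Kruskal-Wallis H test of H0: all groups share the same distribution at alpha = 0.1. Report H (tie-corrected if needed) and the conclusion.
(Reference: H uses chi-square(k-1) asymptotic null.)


Step 1: Combine all N = 9 observations and assign midranks.
sorted (value, group, rank): (7,G2,1), (10,G1,2), (13,G1,3), (17,G2,4.5), (17,G3,4.5), (22,G1,6), (24,G2,7), (28,G3,8), (30,G3,9)
Step 2: Sum ranks within each group.
R_1 = 11 (n_1 = 3)
R_2 = 12.5 (n_2 = 3)
R_3 = 21.5 (n_3 = 3)
Step 3: H = 12/(N(N+1)) * sum(R_i^2/n_i) - 3(N+1)
     = 12/(9*10) * (11^2/3 + 12.5^2/3 + 21.5^2/3) - 3*10
     = 0.133333 * 246.5 - 30
     = 2.866667.
Step 4: Ties present; correction factor C = 1 - 6/(9^3 - 9) = 0.991667. Corrected H = 2.866667 / 0.991667 = 2.890756.
Step 5: Under H0, H ~ chi^2(2); p-value = 0.235657.
Step 6: alpha = 0.1. fail to reject H0.

H = 2.8908, df = 2, p = 0.235657, fail to reject H0.


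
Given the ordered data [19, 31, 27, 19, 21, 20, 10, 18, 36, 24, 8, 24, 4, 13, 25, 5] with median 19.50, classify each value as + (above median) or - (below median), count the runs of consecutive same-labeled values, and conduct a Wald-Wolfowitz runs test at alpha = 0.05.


Step 1: Compute median = 19.50; label A = above, B = below.
Labels in order: BAABAABBAABABBAB  (n_A = 8, n_B = 8)
Step 2: Count runs R = 11.
Step 3: Under H0 (random ordering), E[R] = 2*n_A*n_B/(n_A+n_B) + 1 = 2*8*8/16 + 1 = 9.0000.
        Var[R] = 2*n_A*n_B*(2*n_A*n_B - n_A - n_B) / ((n_A+n_B)^2 * (n_A+n_B-1)) = 14336/3840 = 3.7333.
        SD[R] = 1.9322.
Step 4: Continuity-corrected z = (R - 0.5 - E[R]) / SD[R] = (11 - 0.5 - 9.0000) / 1.9322 = 0.7763.
Step 5: Two-sided p-value via normal approximation = 2*(1 - Phi(|z|)) = 0.437558.
Step 6: alpha = 0.05. fail to reject H0.

R = 11, z = 0.7763, p = 0.437558, fail to reject H0.


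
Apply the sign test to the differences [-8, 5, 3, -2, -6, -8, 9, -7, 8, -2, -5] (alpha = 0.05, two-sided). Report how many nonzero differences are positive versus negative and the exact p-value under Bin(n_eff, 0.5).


Step 1: Discard zero differences. Original n = 11; n_eff = number of nonzero differences = 11.
Nonzero differences (with sign): -8, +5, +3, -2, -6, -8, +9, -7, +8, -2, -5
Step 2: Count signs: positive = 4, negative = 7.
Step 3: Under H0: P(positive) = 0.5, so the number of positives S ~ Bin(11, 0.5).
Step 4: Two-sided exact p-value = sum of Bin(11,0.5) probabilities at or below the observed probability = 0.548828.
Step 5: alpha = 0.05. fail to reject H0.

n_eff = 11, pos = 4, neg = 7, p = 0.548828, fail to reject H0.


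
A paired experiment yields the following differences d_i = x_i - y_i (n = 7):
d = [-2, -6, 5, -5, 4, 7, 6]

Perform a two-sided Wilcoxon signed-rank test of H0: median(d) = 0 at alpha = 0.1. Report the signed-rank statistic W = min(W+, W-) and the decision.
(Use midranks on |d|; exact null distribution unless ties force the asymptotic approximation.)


Step 1: Drop any zero differences (none here) and take |d_i|.
|d| = [2, 6, 5, 5, 4, 7, 6]
Step 2: Midrank |d_i| (ties get averaged ranks).
ranks: |2|->1, |6|->5.5, |5|->3.5, |5|->3.5, |4|->2, |7|->7, |6|->5.5
Step 3: Attach original signs; sum ranks with positive sign and with negative sign.
W+ = 3.5 + 2 + 7 + 5.5 = 18
W- = 1 + 5.5 + 3.5 = 10
(Check: W+ + W- = 28 should equal n(n+1)/2 = 28.)
Step 4: Test statistic W = min(W+, W-) = 10.
Step 5: Ties in |d|, so use the tie-corrected normal approximation.
        E[W] = n(n+1)/4 = 7*8/4 = 14.
        Tie groups: |d|=5 (t=2), |d|=6 (t=2); sum(t^3 - t) = 12.
        Var[W] = n(n+1)(2n+1)/24 - sum(t^3-t)/48 = 840/24 - 12/48 = 34.75.
        z = (W - E[W]) / sqrt(Var[W]) = (10 - 14) / 5.8949 = -0.6786.
        Two-sided p = 2*Phi(z) = 0.497422.
Step 6: alpha = 0.1. fail to reject H0.

W+ = 18, W- = 10, W = min = 10, p = 0.497422, fail to reject H0.


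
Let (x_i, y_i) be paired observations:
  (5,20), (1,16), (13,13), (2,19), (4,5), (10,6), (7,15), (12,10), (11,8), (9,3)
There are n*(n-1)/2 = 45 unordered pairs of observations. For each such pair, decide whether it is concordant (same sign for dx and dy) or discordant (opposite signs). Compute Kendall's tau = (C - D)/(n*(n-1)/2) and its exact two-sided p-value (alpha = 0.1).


Step 1: Enumerate the 45 unordered pairs (i,j) with i<j and classify each by sign(x_j-x_i) * sign(y_j-y_i).
  (1,2):dx=-4,dy=-4->C; (1,3):dx=+8,dy=-7->D; (1,4):dx=-3,dy=-1->C; (1,5):dx=-1,dy=-15->C
  (1,6):dx=+5,dy=-14->D; (1,7):dx=+2,dy=-5->D; (1,8):dx=+7,dy=-10->D; (1,9):dx=+6,dy=-12->D
  (1,10):dx=+4,dy=-17->D; (2,3):dx=+12,dy=-3->D; (2,4):dx=+1,dy=+3->C; (2,5):dx=+3,dy=-11->D
  (2,6):dx=+9,dy=-10->D; (2,7):dx=+6,dy=-1->D; (2,8):dx=+11,dy=-6->D; (2,9):dx=+10,dy=-8->D
  (2,10):dx=+8,dy=-13->D; (3,4):dx=-11,dy=+6->D; (3,5):dx=-9,dy=-8->C; (3,6):dx=-3,dy=-7->C
  (3,7):dx=-6,dy=+2->D; (3,8):dx=-1,dy=-3->C; (3,9):dx=-2,dy=-5->C; (3,10):dx=-4,dy=-10->C
  (4,5):dx=+2,dy=-14->D; (4,6):dx=+8,dy=-13->D; (4,7):dx=+5,dy=-4->D; (4,8):dx=+10,dy=-9->D
  (4,9):dx=+9,dy=-11->D; (4,10):dx=+7,dy=-16->D; (5,6):dx=+6,dy=+1->C; (5,7):dx=+3,dy=+10->C
  (5,8):dx=+8,dy=+5->C; (5,9):dx=+7,dy=+3->C; (5,10):dx=+5,dy=-2->D; (6,7):dx=-3,dy=+9->D
  (6,8):dx=+2,dy=+4->C; (6,9):dx=+1,dy=+2->C; (6,10):dx=-1,dy=-3->C; (7,8):dx=+5,dy=-5->D
  (7,9):dx=+4,dy=-7->D; (7,10):dx=+2,dy=-12->D; (8,9):dx=-1,dy=-2->C; (8,10):dx=-3,dy=-7->C
  (9,10):dx=-2,dy=-5->C
Step 2: C = 19, D = 26, total pairs = 45.
Step 3: tau = (C - D)/(n(n-1)/2) = (19 - 26)/45 = -0.155556.
Step 4: Exact two-sided p-value (enumerate n! = 3628800 permutations of y under H0): p = 0.600654.
Step 5: alpha = 0.1. fail to reject H0.

tau_b = -0.1556 (C=19, D=26), p = 0.600654, fail to reject H0.


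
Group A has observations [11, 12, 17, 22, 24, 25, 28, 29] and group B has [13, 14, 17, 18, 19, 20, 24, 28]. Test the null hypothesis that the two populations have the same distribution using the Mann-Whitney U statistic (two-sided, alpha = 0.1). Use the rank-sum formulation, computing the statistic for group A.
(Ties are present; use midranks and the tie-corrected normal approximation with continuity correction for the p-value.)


Step 1: Combine and sort all 16 observations; assign midranks.
sorted (value, group): (11,X), (12,X), (13,Y), (14,Y), (17,X), (17,Y), (18,Y), (19,Y), (20,Y), (22,X), (24,X), (24,Y), (25,X), (28,X), (28,Y), (29,X)
ranks: 11->1, 12->2, 13->3, 14->4, 17->5.5, 17->5.5, 18->7, 19->8, 20->9, 22->10, 24->11.5, 24->11.5, 25->13, 28->14.5, 28->14.5, 29->16
Step 2: Rank sum for X: R1 = 1 + 2 + 5.5 + 10 + 11.5 + 13 + 14.5 + 16 = 73.5.
Step 3: U_X = R1 - n1(n1+1)/2 = 73.5 - 8*9/2 = 73.5 - 36 = 37.5.
       U_Y = n1*n2 - U_X = 64 - 37.5 = 26.5.
Step 4: Ties are present, so use the tie-corrected normal approximation (with continuity correction) for the p-value.
Step 5: p-value = 0.598703; compare to alpha = 0.1. fail to reject H0.

U_X = 37.5, p = 0.598703, fail to reject H0 at alpha = 0.1.


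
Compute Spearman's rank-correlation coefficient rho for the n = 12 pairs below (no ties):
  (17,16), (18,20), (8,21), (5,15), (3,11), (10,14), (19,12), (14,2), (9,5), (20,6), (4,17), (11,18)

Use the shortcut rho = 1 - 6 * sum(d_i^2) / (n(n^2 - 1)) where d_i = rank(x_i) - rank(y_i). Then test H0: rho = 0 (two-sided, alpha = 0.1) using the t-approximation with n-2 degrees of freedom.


Step 1: Rank x and y separately (midranks; no ties here).
rank(x): 17->9, 18->10, 8->4, 5->3, 3->1, 10->6, 19->11, 14->8, 9->5, 20->12, 4->2, 11->7
rank(y): 16->8, 20->11, 21->12, 15->7, 11->4, 14->6, 12->5, 2->1, 5->2, 6->3, 17->9, 18->10
Step 2: d_i = R_x(i) - R_y(i); compute d_i^2.
  (9-8)^2=1, (10-11)^2=1, (4-12)^2=64, (3-7)^2=16, (1-4)^2=9, (6-6)^2=0, (11-5)^2=36, (8-1)^2=49, (5-2)^2=9, (12-3)^2=81, (2-9)^2=49, (7-10)^2=9
sum(d^2) = 324.
Step 3: rho = 1 - 6*324 / (12*(12^2 - 1)) = 1 - 1944/1716 = -0.132867.
Step 4: Under H0, t = rho * sqrt((n-2)/(1-rho^2)) = -0.4239 ~ t(10).
Step 5: Two-sided p-value from the t-distribution with 10 df = 0.680598.
Step 6: alpha = 0.1. fail to reject H0.

rho = -0.1329, p = 0.680598, fail to reject H0 at alpha = 0.1.


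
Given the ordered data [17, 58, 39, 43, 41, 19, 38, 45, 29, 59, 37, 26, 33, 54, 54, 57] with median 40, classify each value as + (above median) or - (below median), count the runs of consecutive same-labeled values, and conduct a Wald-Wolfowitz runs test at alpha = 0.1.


Step 1: Compute median = 40; label A = above, B = below.
Labels in order: BABAABBABABBBAAA  (n_A = 8, n_B = 8)
Step 2: Count runs R = 10.
Step 3: Under H0 (random ordering), E[R] = 2*n_A*n_B/(n_A+n_B) + 1 = 2*8*8/16 + 1 = 9.0000.
        Var[R] = 2*n_A*n_B*(2*n_A*n_B - n_A - n_B) / ((n_A+n_B)^2 * (n_A+n_B-1)) = 14336/3840 = 3.7333.
        SD[R] = 1.9322.
Step 4: Continuity-corrected z = (R - 0.5 - E[R]) / SD[R] = (10 - 0.5 - 9.0000) / 1.9322 = 0.2588.
Step 5: Two-sided p-value via normal approximation = 2*(1 - Phi(|z|)) = 0.795809.
Step 6: alpha = 0.1. fail to reject H0.

R = 10, z = 0.2588, p = 0.795809, fail to reject H0.


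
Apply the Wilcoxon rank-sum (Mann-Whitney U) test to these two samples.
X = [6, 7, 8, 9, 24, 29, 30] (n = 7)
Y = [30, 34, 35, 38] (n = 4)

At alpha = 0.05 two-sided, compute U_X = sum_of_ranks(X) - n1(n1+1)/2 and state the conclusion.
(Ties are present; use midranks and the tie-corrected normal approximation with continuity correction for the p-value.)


Step 1: Combine and sort all 11 observations; assign midranks.
sorted (value, group): (6,X), (7,X), (8,X), (9,X), (24,X), (29,X), (30,X), (30,Y), (34,Y), (35,Y), (38,Y)
ranks: 6->1, 7->2, 8->3, 9->4, 24->5, 29->6, 30->7.5, 30->7.5, 34->9, 35->10, 38->11
Step 2: Rank sum for X: R1 = 1 + 2 + 3 + 4 + 5 + 6 + 7.5 = 28.5.
Step 3: U_X = R1 - n1(n1+1)/2 = 28.5 - 7*8/2 = 28.5 - 28 = 0.5.
       U_Y = n1*n2 - U_X = 28 - 0.5 = 27.5.
Step 4: Ties are present, so use the tie-corrected normal approximation (with continuity correction) for the p-value.
Step 5: p-value = 0.013802; compare to alpha = 0.05. reject H0.

U_X = 0.5, p = 0.013802, reject H0 at alpha = 0.05.


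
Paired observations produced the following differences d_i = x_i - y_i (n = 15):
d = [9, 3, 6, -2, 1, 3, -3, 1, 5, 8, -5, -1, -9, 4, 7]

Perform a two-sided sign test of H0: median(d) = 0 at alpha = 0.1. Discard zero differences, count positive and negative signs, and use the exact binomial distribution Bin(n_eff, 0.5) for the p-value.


Step 1: Discard zero differences. Original n = 15; n_eff = number of nonzero differences = 15.
Nonzero differences (with sign): +9, +3, +6, -2, +1, +3, -3, +1, +5, +8, -5, -1, -9, +4, +7
Step 2: Count signs: positive = 10, negative = 5.
Step 3: Under H0: P(positive) = 0.5, so the number of positives S ~ Bin(15, 0.5).
Step 4: Two-sided exact p-value = sum of Bin(15,0.5) probabilities at or below the observed probability = 0.301758.
Step 5: alpha = 0.1. fail to reject H0.

n_eff = 15, pos = 10, neg = 5, p = 0.301758, fail to reject H0.


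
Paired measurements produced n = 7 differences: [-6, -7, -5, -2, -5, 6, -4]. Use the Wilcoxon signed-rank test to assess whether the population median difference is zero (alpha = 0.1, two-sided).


Step 1: Drop any zero differences (none here) and take |d_i|.
|d| = [6, 7, 5, 2, 5, 6, 4]
Step 2: Midrank |d_i| (ties get averaged ranks).
ranks: |6|->5.5, |7|->7, |5|->3.5, |2|->1, |5|->3.5, |6|->5.5, |4|->2
Step 3: Attach original signs; sum ranks with positive sign and with negative sign.
W+ = 5.5 = 5.5
W- = 5.5 + 7 + 3.5 + 1 + 3.5 + 2 = 22.5
(Check: W+ + W- = 28 should equal n(n+1)/2 = 28.)
Step 4: Test statistic W = min(W+, W-) = 5.5.
Step 5: Ties in |d|, so use the tie-corrected normal approximation.
        E[W] = n(n+1)/4 = 7*8/4 = 14.
        Tie groups: |d|=5 (t=2), |d|=6 (t=2); sum(t^3 - t) = 12.
        Var[W] = n(n+1)(2n+1)/24 - sum(t^3-t)/48 = 840/24 - 12/48 = 34.75.
        z = (W - E[W]) / sqrt(Var[W]) = (5.5 - 14) / 5.8949 = -1.4419.
        Two-sided p = 2*Phi(z) = 0.149325.
Step 6: alpha = 0.1. fail to reject H0.

W+ = 5.5, W- = 22.5, W = min = 5.5, p = 0.149325, fail to reject H0.


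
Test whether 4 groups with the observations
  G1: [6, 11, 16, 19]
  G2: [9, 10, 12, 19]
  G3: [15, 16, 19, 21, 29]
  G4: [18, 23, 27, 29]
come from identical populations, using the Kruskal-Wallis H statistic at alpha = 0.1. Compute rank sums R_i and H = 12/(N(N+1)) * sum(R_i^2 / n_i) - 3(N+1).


Step 1: Combine all N = 17 observations and assign midranks.
sorted (value, group, rank): (6,G1,1), (9,G2,2), (10,G2,3), (11,G1,4), (12,G2,5), (15,G3,6), (16,G1,7.5), (16,G3,7.5), (18,G4,9), (19,G1,11), (19,G2,11), (19,G3,11), (21,G3,13), (23,G4,14), (27,G4,15), (29,G3,16.5), (29,G4,16.5)
Step 2: Sum ranks within each group.
R_1 = 23.5 (n_1 = 4)
R_2 = 21 (n_2 = 4)
R_3 = 54 (n_3 = 5)
R_4 = 54.5 (n_4 = 4)
Step 3: H = 12/(N(N+1)) * sum(R_i^2/n_i) - 3(N+1)
     = 12/(17*18) * (23.5^2/4 + 21^2/4 + 54^2/5 + 54.5^2/4) - 3*18
     = 0.039216 * 1574.08 - 54
     = 7.728431.
Step 4: Ties present; correction factor C = 1 - 36/(17^3 - 17) = 0.992647. Corrected H = 7.728431 / 0.992647 = 7.785679.
Step 5: Under H0, H ~ chi^2(3); p-value = 0.050655.
Step 6: alpha = 0.1. reject H0.

H = 7.7857, df = 3, p = 0.050655, reject H0.


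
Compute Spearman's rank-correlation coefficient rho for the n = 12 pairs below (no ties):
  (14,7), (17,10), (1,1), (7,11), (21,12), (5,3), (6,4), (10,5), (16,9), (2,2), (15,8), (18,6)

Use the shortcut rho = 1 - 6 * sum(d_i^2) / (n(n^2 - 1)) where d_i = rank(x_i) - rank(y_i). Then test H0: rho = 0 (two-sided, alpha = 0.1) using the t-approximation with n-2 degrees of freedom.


Step 1: Rank x and y separately (midranks; no ties here).
rank(x): 14->7, 17->10, 1->1, 7->5, 21->12, 5->3, 6->4, 10->6, 16->9, 2->2, 15->8, 18->11
rank(y): 7->7, 10->10, 1->1, 11->11, 12->12, 3->3, 4->4, 5->5, 9->9, 2->2, 8->8, 6->6
Step 2: d_i = R_x(i) - R_y(i); compute d_i^2.
  (7-7)^2=0, (10-10)^2=0, (1-1)^2=0, (5-11)^2=36, (12-12)^2=0, (3-3)^2=0, (4-4)^2=0, (6-5)^2=1, (9-9)^2=0, (2-2)^2=0, (8-8)^2=0, (11-6)^2=25
sum(d^2) = 62.
Step 3: rho = 1 - 6*62 / (12*(12^2 - 1)) = 1 - 372/1716 = 0.783217.
Step 4: Under H0, t = rho * sqrt((n-2)/(1-rho^2)) = 3.9835 ~ t(10).
Step 5: Two-sided p-value from the t-distribution with 10 df = 0.002586.
Step 6: alpha = 0.1. reject H0.

rho = 0.7832, p = 0.002586, reject H0 at alpha = 0.1.


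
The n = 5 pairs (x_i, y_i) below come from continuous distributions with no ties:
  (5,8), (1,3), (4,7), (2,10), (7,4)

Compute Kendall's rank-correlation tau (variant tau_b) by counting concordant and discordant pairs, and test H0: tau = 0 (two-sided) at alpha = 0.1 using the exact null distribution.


Step 1: Enumerate the 10 unordered pairs (i,j) with i<j and classify each by sign(x_j-x_i) * sign(y_j-y_i).
  (1,2):dx=-4,dy=-5->C; (1,3):dx=-1,dy=-1->C; (1,4):dx=-3,dy=+2->D; (1,5):dx=+2,dy=-4->D
  (2,3):dx=+3,dy=+4->C; (2,4):dx=+1,dy=+7->C; (2,5):dx=+6,dy=+1->C; (3,4):dx=-2,dy=+3->D
  (3,5):dx=+3,dy=-3->D; (4,5):dx=+5,dy=-6->D
Step 2: C = 5, D = 5, total pairs = 10.
Step 3: tau = (C - D)/(n(n-1)/2) = (5 - 5)/10 = 0.000000.
Step 4: Exact two-sided p-value (enumerate n! = 120 permutations of y under H0): p = 1.000000.
Step 5: alpha = 0.1. fail to reject H0.

tau_b = 0.0000 (C=5, D=5), p = 1.000000, fail to reject H0.


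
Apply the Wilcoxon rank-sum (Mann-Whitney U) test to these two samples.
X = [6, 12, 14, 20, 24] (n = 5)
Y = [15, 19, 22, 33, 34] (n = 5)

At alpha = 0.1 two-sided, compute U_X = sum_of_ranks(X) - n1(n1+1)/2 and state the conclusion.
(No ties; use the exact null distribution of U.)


Step 1: Combine and sort all 10 observations; assign midranks.
sorted (value, group): (6,X), (12,X), (14,X), (15,Y), (19,Y), (20,X), (22,Y), (24,X), (33,Y), (34,Y)
ranks: 6->1, 12->2, 14->3, 15->4, 19->5, 20->6, 22->7, 24->8, 33->9, 34->10
Step 2: Rank sum for X: R1 = 1 + 2 + 3 + 6 + 8 = 20.
Step 3: U_X = R1 - n1(n1+1)/2 = 20 - 5*6/2 = 20 - 15 = 5.
       U_Y = n1*n2 - U_X = 25 - 5 = 20.
Step 4: No ties, so the exact null distribution of U (based on enumerating the C(10,5) = 252 equally likely rank assignments) gives the two-sided p-value.
Step 5: p-value = 0.150794; compare to alpha = 0.1. fail to reject H0.

U_X = 5, p = 0.150794, fail to reject H0 at alpha = 0.1.


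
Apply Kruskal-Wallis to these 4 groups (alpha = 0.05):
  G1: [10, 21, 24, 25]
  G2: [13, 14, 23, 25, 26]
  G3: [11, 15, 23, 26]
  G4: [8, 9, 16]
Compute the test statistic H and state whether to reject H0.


Step 1: Combine all N = 16 observations and assign midranks.
sorted (value, group, rank): (8,G4,1), (9,G4,2), (10,G1,3), (11,G3,4), (13,G2,5), (14,G2,6), (15,G3,7), (16,G4,8), (21,G1,9), (23,G2,10.5), (23,G3,10.5), (24,G1,12), (25,G1,13.5), (25,G2,13.5), (26,G2,15.5), (26,G3,15.5)
Step 2: Sum ranks within each group.
R_1 = 37.5 (n_1 = 4)
R_2 = 50.5 (n_2 = 5)
R_3 = 37 (n_3 = 4)
R_4 = 11 (n_4 = 3)
Step 3: H = 12/(N(N+1)) * sum(R_i^2/n_i) - 3(N+1)
     = 12/(16*17) * (37.5^2/4 + 50.5^2/5 + 37^2/4 + 11^2/3) - 3*17
     = 0.044118 * 1244.2 - 51
     = 3.890993.
Step 4: Ties present; correction factor C = 1 - 18/(16^3 - 16) = 0.995588. Corrected H = 3.890993 / 0.995588 = 3.908235.
Step 5: Under H0, H ~ chi^2(3); p-value = 0.271545.
Step 6: alpha = 0.05. fail to reject H0.

H = 3.9082, df = 3, p = 0.271545, fail to reject H0.


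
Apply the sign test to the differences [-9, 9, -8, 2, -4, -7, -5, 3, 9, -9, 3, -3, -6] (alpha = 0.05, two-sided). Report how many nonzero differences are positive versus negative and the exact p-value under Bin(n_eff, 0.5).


Step 1: Discard zero differences. Original n = 13; n_eff = number of nonzero differences = 13.
Nonzero differences (with sign): -9, +9, -8, +2, -4, -7, -5, +3, +9, -9, +3, -3, -6
Step 2: Count signs: positive = 5, negative = 8.
Step 3: Under H0: P(positive) = 0.5, so the number of positives S ~ Bin(13, 0.5).
Step 4: Two-sided exact p-value = sum of Bin(13,0.5) probabilities at or below the observed probability = 0.581055.
Step 5: alpha = 0.05. fail to reject H0.

n_eff = 13, pos = 5, neg = 8, p = 0.581055, fail to reject H0.


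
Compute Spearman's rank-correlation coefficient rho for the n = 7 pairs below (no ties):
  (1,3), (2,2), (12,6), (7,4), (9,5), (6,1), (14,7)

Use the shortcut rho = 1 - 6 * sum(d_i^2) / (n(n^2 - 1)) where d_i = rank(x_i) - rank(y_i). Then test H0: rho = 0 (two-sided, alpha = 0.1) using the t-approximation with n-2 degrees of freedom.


Step 1: Rank x and y separately (midranks; no ties here).
rank(x): 1->1, 2->2, 12->6, 7->4, 9->5, 6->3, 14->7
rank(y): 3->3, 2->2, 6->6, 4->4, 5->5, 1->1, 7->7
Step 2: d_i = R_x(i) - R_y(i); compute d_i^2.
  (1-3)^2=4, (2-2)^2=0, (6-6)^2=0, (4-4)^2=0, (5-5)^2=0, (3-1)^2=4, (7-7)^2=0
sum(d^2) = 8.
Step 3: rho = 1 - 6*8 / (7*(7^2 - 1)) = 1 - 48/336 = 0.857143.
Step 4: Under H0, t = rho * sqrt((n-2)/(1-rho^2)) = 3.7210 ~ t(5).
Step 5: Two-sided p-value from the t-distribution with 5 df = 0.013697.
Step 6: alpha = 0.1. reject H0.

rho = 0.8571, p = 0.013697, reject H0 at alpha = 0.1.


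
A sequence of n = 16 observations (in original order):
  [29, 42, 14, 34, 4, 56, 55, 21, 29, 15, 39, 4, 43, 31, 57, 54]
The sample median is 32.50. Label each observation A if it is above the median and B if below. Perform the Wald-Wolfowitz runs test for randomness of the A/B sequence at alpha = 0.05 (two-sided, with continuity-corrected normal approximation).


Step 1: Compute median = 32.50; label A = above, B = below.
Labels in order: BABABAABBBABABAA  (n_A = 8, n_B = 8)
Step 2: Count runs R = 12.
Step 3: Under H0 (random ordering), E[R] = 2*n_A*n_B/(n_A+n_B) + 1 = 2*8*8/16 + 1 = 9.0000.
        Var[R] = 2*n_A*n_B*(2*n_A*n_B - n_A - n_B) / ((n_A+n_B)^2 * (n_A+n_B-1)) = 14336/3840 = 3.7333.
        SD[R] = 1.9322.
Step 4: Continuity-corrected z = (R - 0.5 - E[R]) / SD[R] = (12 - 0.5 - 9.0000) / 1.9322 = 1.2939.
Step 5: Two-sided p-value via normal approximation = 2*(1 - Phi(|z|)) = 0.195709.
Step 6: alpha = 0.05. fail to reject H0.

R = 12, z = 1.2939, p = 0.195709, fail to reject H0.


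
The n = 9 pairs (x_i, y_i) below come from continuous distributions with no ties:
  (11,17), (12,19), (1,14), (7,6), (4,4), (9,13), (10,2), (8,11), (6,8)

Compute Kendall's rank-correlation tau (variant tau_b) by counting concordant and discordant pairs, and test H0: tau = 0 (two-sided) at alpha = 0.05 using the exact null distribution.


Step 1: Enumerate the 36 unordered pairs (i,j) with i<j and classify each by sign(x_j-x_i) * sign(y_j-y_i).
  (1,2):dx=+1,dy=+2->C; (1,3):dx=-10,dy=-3->C; (1,4):dx=-4,dy=-11->C; (1,5):dx=-7,dy=-13->C
  (1,6):dx=-2,dy=-4->C; (1,7):dx=-1,dy=-15->C; (1,8):dx=-3,dy=-6->C; (1,9):dx=-5,dy=-9->C
  (2,3):dx=-11,dy=-5->C; (2,4):dx=-5,dy=-13->C; (2,5):dx=-8,dy=-15->C; (2,6):dx=-3,dy=-6->C
  (2,7):dx=-2,dy=-17->C; (2,8):dx=-4,dy=-8->C; (2,9):dx=-6,dy=-11->C; (3,4):dx=+6,dy=-8->D
  (3,5):dx=+3,dy=-10->D; (3,6):dx=+8,dy=-1->D; (3,7):dx=+9,dy=-12->D; (3,8):dx=+7,dy=-3->D
  (3,9):dx=+5,dy=-6->D; (4,5):dx=-3,dy=-2->C; (4,6):dx=+2,dy=+7->C; (4,7):dx=+3,dy=-4->D
  (4,8):dx=+1,dy=+5->C; (4,9):dx=-1,dy=+2->D; (5,6):dx=+5,dy=+9->C; (5,7):dx=+6,dy=-2->D
  (5,8):dx=+4,dy=+7->C; (5,9):dx=+2,dy=+4->C; (6,7):dx=+1,dy=-11->D; (6,8):dx=-1,dy=-2->C
  (6,9):dx=-3,dy=-5->C; (7,8):dx=-2,dy=+9->D; (7,9):dx=-4,dy=+6->D; (8,9):dx=-2,dy=-3->C
Step 2: C = 24, D = 12, total pairs = 36.
Step 3: tau = (C - D)/(n(n-1)/2) = (24 - 12)/36 = 0.333333.
Step 4: Exact two-sided p-value (enumerate n! = 362880 permutations of y under H0): p = 0.259518.
Step 5: alpha = 0.05. fail to reject H0.

tau_b = 0.3333 (C=24, D=12), p = 0.259518, fail to reject H0.


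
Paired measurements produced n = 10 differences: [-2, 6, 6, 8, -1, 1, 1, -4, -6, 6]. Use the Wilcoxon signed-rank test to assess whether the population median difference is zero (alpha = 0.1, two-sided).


Step 1: Drop any zero differences (none here) and take |d_i|.
|d| = [2, 6, 6, 8, 1, 1, 1, 4, 6, 6]
Step 2: Midrank |d_i| (ties get averaged ranks).
ranks: |2|->4, |6|->7.5, |6|->7.5, |8|->10, |1|->2, |1|->2, |1|->2, |4|->5, |6|->7.5, |6|->7.5
Step 3: Attach original signs; sum ranks with positive sign and with negative sign.
W+ = 7.5 + 7.5 + 10 + 2 + 2 + 7.5 = 36.5
W- = 4 + 2 + 5 + 7.5 = 18.5
(Check: W+ + W- = 55 should equal n(n+1)/2 = 55.)
Step 4: Test statistic W = min(W+, W-) = 18.5.
Step 5: Ties in |d|, so use the tie-corrected normal approximation.
        E[W] = n(n+1)/4 = 10*11/4 = 27.5.
        Tie groups: |d|=1 (t=3), |d|=6 (t=4); sum(t^3 - t) = 84.
        Var[W] = n(n+1)(2n+1)/24 - sum(t^3-t)/48 = 2310/24 - 84/48 = 94.5.
        z = (W - E[W]) / sqrt(Var[W]) = (18.5 - 27.5) / 9.7211 = -0.9258.
        Two-sided p = 2*Phi(z) = 0.354539.
Step 6: alpha = 0.1. fail to reject H0.

W+ = 36.5, W- = 18.5, W = min = 18.5, p = 0.354539, fail to reject H0.


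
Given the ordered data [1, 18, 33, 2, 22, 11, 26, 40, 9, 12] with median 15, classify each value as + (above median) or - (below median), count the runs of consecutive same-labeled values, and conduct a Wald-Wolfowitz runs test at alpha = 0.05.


Step 1: Compute median = 15; label A = above, B = below.
Labels in order: BAABABAABB  (n_A = 5, n_B = 5)
Step 2: Count runs R = 7.
Step 3: Under H0 (random ordering), E[R] = 2*n_A*n_B/(n_A+n_B) + 1 = 2*5*5/10 + 1 = 6.0000.
        Var[R] = 2*n_A*n_B*(2*n_A*n_B - n_A - n_B) / ((n_A+n_B)^2 * (n_A+n_B-1)) = 2000/900 = 2.2222.
        SD[R] = 1.4907.
Step 4: Continuity-corrected z = (R - 0.5 - E[R]) / SD[R] = (7 - 0.5 - 6.0000) / 1.4907 = 0.3354.
Step 5: Two-sided p-value via normal approximation = 2*(1 - Phi(|z|)) = 0.737316.
Step 6: alpha = 0.05. fail to reject H0.

R = 7, z = 0.3354, p = 0.737316, fail to reject H0.


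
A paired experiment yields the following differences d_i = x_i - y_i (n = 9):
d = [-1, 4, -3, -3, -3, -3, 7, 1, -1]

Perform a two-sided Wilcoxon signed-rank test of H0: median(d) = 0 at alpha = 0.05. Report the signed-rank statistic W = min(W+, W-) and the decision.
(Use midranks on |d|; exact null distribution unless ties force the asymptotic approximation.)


Step 1: Drop any zero differences (none here) and take |d_i|.
|d| = [1, 4, 3, 3, 3, 3, 7, 1, 1]
Step 2: Midrank |d_i| (ties get averaged ranks).
ranks: |1|->2, |4|->8, |3|->5.5, |3|->5.5, |3|->5.5, |3|->5.5, |7|->9, |1|->2, |1|->2
Step 3: Attach original signs; sum ranks with positive sign and with negative sign.
W+ = 8 + 9 + 2 = 19
W- = 2 + 5.5 + 5.5 + 5.5 + 5.5 + 2 = 26
(Check: W+ + W- = 45 should equal n(n+1)/2 = 45.)
Step 4: Test statistic W = min(W+, W-) = 19.
Step 5: Ties in |d|, so use the tie-corrected normal approximation.
        E[W] = n(n+1)/4 = 9*10/4 = 22.5.
        Tie groups: |d|=1 (t=3), |d|=3 (t=4); sum(t^3 - t) = 84.
        Var[W] = n(n+1)(2n+1)/24 - sum(t^3-t)/48 = 1710/24 - 84/48 = 69.5.
        z = (W - E[W]) / sqrt(Var[W]) = (19 - 22.5) / 8.3367 = -0.4198.
        Two-sided p = 2*Phi(z) = 0.674608.
Step 6: alpha = 0.05. fail to reject H0.

W+ = 19, W- = 26, W = min = 19, p = 0.674608, fail to reject H0.


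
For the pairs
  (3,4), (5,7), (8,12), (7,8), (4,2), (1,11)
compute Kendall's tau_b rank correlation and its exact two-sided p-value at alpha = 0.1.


Step 1: Enumerate the 15 unordered pairs (i,j) with i<j and classify each by sign(x_j-x_i) * sign(y_j-y_i).
  (1,2):dx=+2,dy=+3->C; (1,3):dx=+5,dy=+8->C; (1,4):dx=+4,dy=+4->C; (1,5):dx=+1,dy=-2->D
  (1,6):dx=-2,dy=+7->D; (2,3):dx=+3,dy=+5->C; (2,4):dx=+2,dy=+1->C; (2,5):dx=-1,dy=-5->C
  (2,6):dx=-4,dy=+4->D; (3,4):dx=-1,dy=-4->C; (3,5):dx=-4,dy=-10->C; (3,6):dx=-7,dy=-1->C
  (4,5):dx=-3,dy=-6->C; (4,6):dx=-6,dy=+3->D; (5,6):dx=-3,dy=+9->D
Step 2: C = 10, D = 5, total pairs = 15.
Step 3: tau = (C - D)/(n(n-1)/2) = (10 - 5)/15 = 0.333333.
Step 4: Exact two-sided p-value (enumerate n! = 720 permutations of y under H0): p = 0.469444.
Step 5: alpha = 0.1. fail to reject H0.

tau_b = 0.3333 (C=10, D=5), p = 0.469444, fail to reject H0.


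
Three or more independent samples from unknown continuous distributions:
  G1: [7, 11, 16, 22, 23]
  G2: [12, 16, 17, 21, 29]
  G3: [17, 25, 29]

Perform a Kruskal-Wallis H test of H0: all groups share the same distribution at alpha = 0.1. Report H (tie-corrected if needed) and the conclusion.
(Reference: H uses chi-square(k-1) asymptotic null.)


Step 1: Combine all N = 13 observations and assign midranks.
sorted (value, group, rank): (7,G1,1), (11,G1,2), (12,G2,3), (16,G1,4.5), (16,G2,4.5), (17,G2,6.5), (17,G3,6.5), (21,G2,8), (22,G1,9), (23,G1,10), (25,G3,11), (29,G2,12.5), (29,G3,12.5)
Step 2: Sum ranks within each group.
R_1 = 26.5 (n_1 = 5)
R_2 = 34.5 (n_2 = 5)
R_3 = 30 (n_3 = 3)
Step 3: H = 12/(N(N+1)) * sum(R_i^2/n_i) - 3(N+1)
     = 12/(13*14) * (26.5^2/5 + 34.5^2/5 + 30^2/3) - 3*14
     = 0.065934 * 678.5 - 42
     = 2.736264.
Step 4: Ties present; correction factor C = 1 - 18/(13^3 - 13) = 0.991758. Corrected H = 2.736264 / 0.991758 = 2.759003.
Step 5: Under H0, H ~ chi^2(2); p-value = 0.251704.
Step 6: alpha = 0.1. fail to reject H0.

H = 2.7590, df = 2, p = 0.251704, fail to reject H0.


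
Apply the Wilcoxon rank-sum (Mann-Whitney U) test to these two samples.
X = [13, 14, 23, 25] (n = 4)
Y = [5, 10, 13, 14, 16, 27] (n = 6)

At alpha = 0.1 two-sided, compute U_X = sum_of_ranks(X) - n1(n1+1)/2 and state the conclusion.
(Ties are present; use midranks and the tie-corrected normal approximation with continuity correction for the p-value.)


Step 1: Combine and sort all 10 observations; assign midranks.
sorted (value, group): (5,Y), (10,Y), (13,X), (13,Y), (14,X), (14,Y), (16,Y), (23,X), (25,X), (27,Y)
ranks: 5->1, 10->2, 13->3.5, 13->3.5, 14->5.5, 14->5.5, 16->7, 23->8, 25->9, 27->10
Step 2: Rank sum for X: R1 = 3.5 + 5.5 + 8 + 9 = 26.
Step 3: U_X = R1 - n1(n1+1)/2 = 26 - 4*5/2 = 26 - 10 = 16.
       U_Y = n1*n2 - U_X = 24 - 16 = 8.
Step 4: Ties are present, so use the tie-corrected normal approximation (with continuity correction) for the p-value.
Step 5: p-value = 0.452793; compare to alpha = 0.1. fail to reject H0.

U_X = 16, p = 0.452793, fail to reject H0 at alpha = 0.1.


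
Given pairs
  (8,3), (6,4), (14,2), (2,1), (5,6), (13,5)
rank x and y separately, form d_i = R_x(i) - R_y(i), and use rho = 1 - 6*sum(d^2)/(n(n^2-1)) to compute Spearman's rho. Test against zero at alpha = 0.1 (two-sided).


Step 1: Rank x and y separately (midranks; no ties here).
rank(x): 8->4, 6->3, 14->6, 2->1, 5->2, 13->5
rank(y): 3->3, 4->4, 2->2, 1->1, 6->6, 5->5
Step 2: d_i = R_x(i) - R_y(i); compute d_i^2.
  (4-3)^2=1, (3-4)^2=1, (6-2)^2=16, (1-1)^2=0, (2-6)^2=16, (5-5)^2=0
sum(d^2) = 34.
Step 3: rho = 1 - 6*34 / (6*(6^2 - 1)) = 1 - 204/210 = 0.028571.
Step 4: Under H0, t = rho * sqrt((n-2)/(1-rho^2)) = 0.0572 ~ t(4).
Step 5: Two-sided p-value from the t-distribution with 4 df = 0.957155.
Step 6: alpha = 0.1. fail to reject H0.

rho = 0.0286, p = 0.957155, fail to reject H0 at alpha = 0.1.


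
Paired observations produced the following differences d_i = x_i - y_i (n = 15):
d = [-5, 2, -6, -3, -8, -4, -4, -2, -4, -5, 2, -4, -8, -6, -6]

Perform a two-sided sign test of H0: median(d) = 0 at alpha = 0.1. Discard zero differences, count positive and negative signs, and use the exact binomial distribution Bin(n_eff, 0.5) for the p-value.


Step 1: Discard zero differences. Original n = 15; n_eff = number of nonzero differences = 15.
Nonzero differences (with sign): -5, +2, -6, -3, -8, -4, -4, -2, -4, -5, +2, -4, -8, -6, -6
Step 2: Count signs: positive = 2, negative = 13.
Step 3: Under H0: P(positive) = 0.5, so the number of positives S ~ Bin(15, 0.5).
Step 4: Two-sided exact p-value = sum of Bin(15,0.5) probabilities at or below the observed probability = 0.007385.
Step 5: alpha = 0.1. reject H0.

n_eff = 15, pos = 2, neg = 13, p = 0.007385, reject H0.


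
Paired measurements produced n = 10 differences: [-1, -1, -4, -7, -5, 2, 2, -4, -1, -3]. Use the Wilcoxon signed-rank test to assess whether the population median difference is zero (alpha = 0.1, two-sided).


Step 1: Drop any zero differences (none here) and take |d_i|.
|d| = [1, 1, 4, 7, 5, 2, 2, 4, 1, 3]
Step 2: Midrank |d_i| (ties get averaged ranks).
ranks: |1|->2, |1|->2, |4|->7.5, |7|->10, |5|->9, |2|->4.5, |2|->4.5, |4|->7.5, |1|->2, |3|->6
Step 3: Attach original signs; sum ranks with positive sign and with negative sign.
W+ = 4.5 + 4.5 = 9
W- = 2 + 2 + 7.5 + 10 + 9 + 7.5 + 2 + 6 = 46
(Check: W+ + W- = 55 should equal n(n+1)/2 = 55.)
Step 4: Test statistic W = min(W+, W-) = 9.
Step 5: Ties in |d|, so use the tie-corrected normal approximation.
        E[W] = n(n+1)/4 = 10*11/4 = 27.5.
        Tie groups: |d|=1 (t=3), |d|=2 (t=2), |d|=4 (t=2); sum(t^3 - t) = 36.
        Var[W] = n(n+1)(2n+1)/24 - sum(t^3-t)/48 = 2310/24 - 36/48 = 95.5.
        z = (W - E[W]) / sqrt(Var[W]) = (9 - 27.5) / 9.7724 = -1.8931.
        Two-sided p = 2*Phi(z) = 0.058347.
Step 6: alpha = 0.1. reject H0.

W+ = 9, W- = 46, W = min = 9, p = 0.058347, reject H0.


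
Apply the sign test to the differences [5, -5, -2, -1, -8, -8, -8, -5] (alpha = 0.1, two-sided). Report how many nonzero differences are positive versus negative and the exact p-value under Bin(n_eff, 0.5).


Step 1: Discard zero differences. Original n = 8; n_eff = number of nonzero differences = 8.
Nonzero differences (with sign): +5, -5, -2, -1, -8, -8, -8, -5
Step 2: Count signs: positive = 1, negative = 7.
Step 3: Under H0: P(positive) = 0.5, so the number of positives S ~ Bin(8, 0.5).
Step 4: Two-sided exact p-value = sum of Bin(8,0.5) probabilities at or below the observed probability = 0.070312.
Step 5: alpha = 0.1. reject H0.

n_eff = 8, pos = 1, neg = 7, p = 0.070312, reject H0.


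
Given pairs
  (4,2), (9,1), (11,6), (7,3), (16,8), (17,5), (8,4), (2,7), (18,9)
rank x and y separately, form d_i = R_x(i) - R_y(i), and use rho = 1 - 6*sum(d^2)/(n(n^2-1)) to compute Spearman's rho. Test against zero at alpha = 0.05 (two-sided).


Step 1: Rank x and y separately (midranks; no ties here).
rank(x): 4->2, 9->5, 11->6, 7->3, 16->7, 17->8, 8->4, 2->1, 18->9
rank(y): 2->2, 1->1, 6->6, 3->3, 8->8, 5->5, 4->4, 7->7, 9->9
Step 2: d_i = R_x(i) - R_y(i); compute d_i^2.
  (2-2)^2=0, (5-1)^2=16, (6-6)^2=0, (3-3)^2=0, (7-8)^2=1, (8-5)^2=9, (4-4)^2=0, (1-7)^2=36, (9-9)^2=0
sum(d^2) = 62.
Step 3: rho = 1 - 6*62 / (9*(9^2 - 1)) = 1 - 372/720 = 0.483333.
Step 4: Under H0, t = rho * sqrt((n-2)/(1-rho^2)) = 1.4607 ~ t(7).
Step 5: Two-sided p-value from the t-distribution with 7 df = 0.187470.
Step 6: alpha = 0.05. fail to reject H0.

rho = 0.4833, p = 0.187470, fail to reject H0 at alpha = 0.05.


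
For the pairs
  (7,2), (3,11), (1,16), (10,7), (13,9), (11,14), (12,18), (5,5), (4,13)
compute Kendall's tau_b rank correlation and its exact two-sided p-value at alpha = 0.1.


Step 1: Enumerate the 36 unordered pairs (i,j) with i<j and classify each by sign(x_j-x_i) * sign(y_j-y_i).
  (1,2):dx=-4,dy=+9->D; (1,3):dx=-6,dy=+14->D; (1,4):dx=+3,dy=+5->C; (1,5):dx=+6,dy=+7->C
  (1,6):dx=+4,dy=+12->C; (1,7):dx=+5,dy=+16->C; (1,8):dx=-2,dy=+3->D; (1,9):dx=-3,dy=+11->D
  (2,3):dx=-2,dy=+5->D; (2,4):dx=+7,dy=-4->D; (2,5):dx=+10,dy=-2->D; (2,6):dx=+8,dy=+3->C
  (2,7):dx=+9,dy=+7->C; (2,8):dx=+2,dy=-6->D; (2,9):dx=+1,dy=+2->C; (3,4):dx=+9,dy=-9->D
  (3,5):dx=+12,dy=-7->D; (3,6):dx=+10,dy=-2->D; (3,7):dx=+11,dy=+2->C; (3,8):dx=+4,dy=-11->D
  (3,9):dx=+3,dy=-3->D; (4,5):dx=+3,dy=+2->C; (4,6):dx=+1,dy=+7->C; (4,7):dx=+2,dy=+11->C
  (4,8):dx=-5,dy=-2->C; (4,9):dx=-6,dy=+6->D; (5,6):dx=-2,dy=+5->D; (5,7):dx=-1,dy=+9->D
  (5,8):dx=-8,dy=-4->C; (5,9):dx=-9,dy=+4->D; (6,7):dx=+1,dy=+4->C; (6,8):dx=-6,dy=-9->C
  (6,9):dx=-7,dy=-1->C; (7,8):dx=-7,dy=-13->C; (7,9):dx=-8,dy=-5->C; (8,9):dx=-1,dy=+8->D
Step 2: C = 18, D = 18, total pairs = 36.
Step 3: tau = (C - D)/(n(n-1)/2) = (18 - 18)/36 = 0.000000.
Step 4: Exact two-sided p-value (enumerate n! = 362880 permutations of y under H0): p = 1.000000.
Step 5: alpha = 0.1. fail to reject H0.

tau_b = 0.0000 (C=18, D=18), p = 1.000000, fail to reject H0.
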